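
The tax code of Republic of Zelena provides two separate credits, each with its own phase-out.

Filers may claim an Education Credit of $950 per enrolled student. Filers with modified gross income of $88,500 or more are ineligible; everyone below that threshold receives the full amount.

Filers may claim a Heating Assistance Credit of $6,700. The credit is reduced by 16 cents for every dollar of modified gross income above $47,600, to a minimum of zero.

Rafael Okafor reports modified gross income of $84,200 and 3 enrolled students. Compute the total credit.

$3,694

Education Credit: base = 3 × $950 = $2,850. $84,200 is below the $88,500 cutoff, so the full $2,850 applies.
Heating Assistance Credit: 16% of the $36,600 excess over $47,600 is $5,856; credit = $6,700 − $5,856 = $844.
Total: $2,850 + $844 = $3,694.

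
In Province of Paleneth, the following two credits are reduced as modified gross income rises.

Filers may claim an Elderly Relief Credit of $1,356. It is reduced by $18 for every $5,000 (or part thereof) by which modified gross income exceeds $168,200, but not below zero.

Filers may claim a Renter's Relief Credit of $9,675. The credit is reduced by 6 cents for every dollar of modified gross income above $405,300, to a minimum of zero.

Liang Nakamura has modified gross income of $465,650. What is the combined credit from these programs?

Elderly Relief Credit: income exceeds $168,200 by $297,450, which is 60 full-or-partial $5,000 increments; reduction = 60 × $18 = $1,080, leaving $276.
Renter's Relief Credit: 6% of the $60,350 excess over $405,300 is $3,621; credit = $9,675 − $3,621 = $6,054.
Total: $276 + $6,054 = $6,330.

$6,330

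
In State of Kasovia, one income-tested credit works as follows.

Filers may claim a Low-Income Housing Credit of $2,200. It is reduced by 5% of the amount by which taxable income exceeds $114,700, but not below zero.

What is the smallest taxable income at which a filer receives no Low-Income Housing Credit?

The credit falls by 5% of each dollar above $114,700, so it reaches zero when the excess is $2,200 / 5% = $44,000: income = $114,700 + $44,000 = $158,700.

$158,700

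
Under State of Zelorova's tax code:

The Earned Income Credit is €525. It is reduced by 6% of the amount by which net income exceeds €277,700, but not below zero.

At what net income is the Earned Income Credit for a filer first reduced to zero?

€286,450

The credit falls by 6% of each euro above €277,700, so it reaches zero when the excess is €525 / 6% = €8,750: income = €277,700 + €8,750 = €286,450.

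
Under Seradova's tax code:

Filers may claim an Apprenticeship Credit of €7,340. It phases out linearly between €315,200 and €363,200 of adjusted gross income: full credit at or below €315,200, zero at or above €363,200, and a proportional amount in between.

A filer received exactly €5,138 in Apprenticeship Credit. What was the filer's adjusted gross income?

€329,600

€5,138 is 5,138/7,340 of the full €7,340, so 2,202/7,340 of the €48,000 range has been used: income = €315,200 + €48,000 × 2,202/7,340 = €329,600.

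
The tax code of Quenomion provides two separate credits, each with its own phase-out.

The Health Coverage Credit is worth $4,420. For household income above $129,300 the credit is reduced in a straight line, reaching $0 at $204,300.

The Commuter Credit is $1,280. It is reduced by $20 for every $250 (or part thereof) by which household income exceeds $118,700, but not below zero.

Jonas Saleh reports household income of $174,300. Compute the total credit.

Health Coverage Credit: $174,300 is $45,000 into a $75,000 phase-out range, leaving 30,000/75,000 of the credit: $4,420 × 30,000/75,000 = $1,768.
Commuter Credit: income exceeds $118,700 by $55,600 → 223 increments × $20 = $4,460 ≥ base, so the credit is $0.
Total: $1,768 + $0 = $1,768.

$1,768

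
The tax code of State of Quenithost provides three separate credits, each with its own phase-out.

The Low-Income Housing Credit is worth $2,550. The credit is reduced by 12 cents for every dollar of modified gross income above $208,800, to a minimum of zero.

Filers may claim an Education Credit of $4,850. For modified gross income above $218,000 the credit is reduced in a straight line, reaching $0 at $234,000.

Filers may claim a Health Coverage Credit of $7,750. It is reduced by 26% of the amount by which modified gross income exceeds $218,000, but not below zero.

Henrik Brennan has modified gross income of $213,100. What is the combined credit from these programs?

$14,634

Low-Income Housing Credit: 12% of the $4,300 excess over $208,800 is $516; credit = $2,550 − $516 = $2,034.
Education Credit: $213,100 is at or below the $218,000 threshold, so the full $4,850 applies.
Health Coverage Credit: $213,100 is at or below the $218,000 threshold, so the full $7,750 applies.
Total: $2,034 + $4,850 + $7,750 = $14,634.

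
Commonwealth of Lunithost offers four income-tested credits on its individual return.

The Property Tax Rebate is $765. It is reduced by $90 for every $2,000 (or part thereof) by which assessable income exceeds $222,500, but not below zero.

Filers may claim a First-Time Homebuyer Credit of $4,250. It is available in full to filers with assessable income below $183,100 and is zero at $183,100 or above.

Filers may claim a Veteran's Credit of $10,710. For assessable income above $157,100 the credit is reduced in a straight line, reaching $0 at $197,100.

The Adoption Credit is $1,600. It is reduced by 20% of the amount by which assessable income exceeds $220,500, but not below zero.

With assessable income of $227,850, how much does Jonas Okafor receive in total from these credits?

Property Tax Rebate: income exceeds $222,500 by $5,350, which is 3 full-or-partial $2,000 increments; reduction = 3 × $90 = $270, leaving $495.
First-Time Homebuyer Credit: $227,850 meets or exceeds the $183,100 cutoff, so the credit is $0.
Veteran's Credit: $227,850 is at or above $197,100, so the credit is $0.
Adoption Credit: 20% of the $7,350 excess over $220,500 is $1,470; credit = $1,600 − $1,470 = $130.
Total: $495 + $0 + $0 + $130 = $625.

$625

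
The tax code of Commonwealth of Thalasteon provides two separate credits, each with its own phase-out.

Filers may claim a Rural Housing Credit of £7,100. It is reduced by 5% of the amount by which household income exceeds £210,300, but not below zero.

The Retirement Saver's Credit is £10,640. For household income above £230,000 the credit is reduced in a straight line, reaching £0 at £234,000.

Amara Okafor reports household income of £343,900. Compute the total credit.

Rural Housing Credit: 5% of the £133,600 excess over £210,300 is £6,680; credit = £7,100 − £6,680 = £420.
Retirement Saver's Credit: £343,900 is at or above £234,000, so the credit is £0.
Total: £420 + £0 = £420.

£420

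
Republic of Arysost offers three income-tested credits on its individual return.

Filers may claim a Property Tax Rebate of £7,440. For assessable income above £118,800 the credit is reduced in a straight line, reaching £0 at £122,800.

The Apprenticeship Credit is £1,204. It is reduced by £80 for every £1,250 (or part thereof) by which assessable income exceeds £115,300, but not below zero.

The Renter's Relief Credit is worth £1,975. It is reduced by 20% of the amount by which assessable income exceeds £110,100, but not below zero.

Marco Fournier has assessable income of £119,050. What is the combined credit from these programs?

Property Tax Rebate: £119,050 is £250 into a £4,000 phase-out range, leaving 3,750/4,000 of the credit: £7,440 × 3,750/4,000 = £6,975.
Apprenticeship Credit: income exceeds £115,300 by £3,750, which is 3 full-or-partial £1,250 increments; reduction = 3 × £80 = £240, leaving £964.
Renter's Relief Credit: 20% of the £8,950 excess over £110,100 is £1,790; credit = £1,975 − £1,790 = £185.
Total: £6,975 + £964 + £185 = £8,124.

£8,124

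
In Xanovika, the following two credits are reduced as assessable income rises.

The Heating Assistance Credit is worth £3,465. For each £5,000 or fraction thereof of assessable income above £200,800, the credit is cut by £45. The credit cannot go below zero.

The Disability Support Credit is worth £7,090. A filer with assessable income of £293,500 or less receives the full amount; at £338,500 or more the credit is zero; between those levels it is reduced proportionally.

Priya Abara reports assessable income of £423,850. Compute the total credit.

Heating Assistance Credit: income exceeds £200,800 by £223,050, which is 45 full-or-partial £5,000 increments; reduction = 45 × £45 = £2,025, leaving £1,440.
Disability Support Credit: £423,850 is at or above £338,500, so the credit is £0.
Total: £1,440 + £0 = £1,440.

£1,440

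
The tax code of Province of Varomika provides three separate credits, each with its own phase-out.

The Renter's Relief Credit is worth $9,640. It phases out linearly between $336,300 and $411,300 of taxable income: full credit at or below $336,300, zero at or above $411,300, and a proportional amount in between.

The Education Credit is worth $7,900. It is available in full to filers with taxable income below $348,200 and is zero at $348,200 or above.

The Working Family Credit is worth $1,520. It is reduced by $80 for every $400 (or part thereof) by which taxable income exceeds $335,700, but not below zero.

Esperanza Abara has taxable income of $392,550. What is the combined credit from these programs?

$2,410

Renter's Relief Credit: $392,550 is $56,250 into a $75,000 phase-out range, leaving 18,750/75,000 of the credit: $9,640 × 18,750/75,000 = $2,410.
Education Credit: $392,550 meets or exceeds the $348,200 cutoff, so the credit is $0.
Working Family Credit: income exceeds $335,700 by $56,850 → 143 increments × $80 = $11,440 ≥ base, so the credit is $0.
Total: $2,410 + $0 + $0 = $2,410.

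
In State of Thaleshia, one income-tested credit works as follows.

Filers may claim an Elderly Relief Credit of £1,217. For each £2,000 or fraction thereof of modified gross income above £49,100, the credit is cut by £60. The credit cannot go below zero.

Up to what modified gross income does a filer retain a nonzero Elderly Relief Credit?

After 20 increments the reduction is 20 × £60 = £1,200, leaving £17; one more increment wipes it out. Increment 20 ends at excess 20 × £2,000 = £40,000, so the highest qualifying income is £49,100 + £40,000 = £89,100.

£89,100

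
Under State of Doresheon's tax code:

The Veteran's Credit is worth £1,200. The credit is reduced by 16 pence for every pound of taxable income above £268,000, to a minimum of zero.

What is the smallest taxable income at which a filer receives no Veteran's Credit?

£275,500

The credit falls by 16% of each pound above £268,000, so it reaches zero when the excess is £1,200 / 16% = £7,500: income = £268,000 + £7,500 = £275,500.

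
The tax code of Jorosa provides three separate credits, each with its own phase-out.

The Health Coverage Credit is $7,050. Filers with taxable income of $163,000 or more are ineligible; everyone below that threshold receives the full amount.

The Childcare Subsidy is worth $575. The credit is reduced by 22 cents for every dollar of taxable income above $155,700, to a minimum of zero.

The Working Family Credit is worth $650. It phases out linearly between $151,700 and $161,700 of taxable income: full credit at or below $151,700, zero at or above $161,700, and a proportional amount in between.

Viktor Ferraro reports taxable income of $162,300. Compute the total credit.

$7,050

Health Coverage Credit: $162,300 is below the $163,000 cutoff, so the full $7,050 applies.
Childcare Subsidy: 22% of the $6,600 excess over $155,700 is $1,452 ≥ base, so the credit is $0.
Working Family Credit: $162,300 is at or above $161,700, so the credit is $0.
Total: $7,050 + $0 + $0 = $7,050.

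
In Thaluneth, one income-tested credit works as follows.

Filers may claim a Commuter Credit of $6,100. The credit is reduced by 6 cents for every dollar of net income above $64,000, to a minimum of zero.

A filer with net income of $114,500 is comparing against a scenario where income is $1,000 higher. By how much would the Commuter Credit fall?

$60

At $114,500 — 6% of the $50,500 excess over $64,000 is $3,030; credit = $6,100 − $3,030 = $3,070.
At $115,500 — 6% of the $51,500 excess over $64,000 is $3,090; credit = $6,100 − $3,090 = $3,010.
Lost: $3,070 − $3,010 = $60.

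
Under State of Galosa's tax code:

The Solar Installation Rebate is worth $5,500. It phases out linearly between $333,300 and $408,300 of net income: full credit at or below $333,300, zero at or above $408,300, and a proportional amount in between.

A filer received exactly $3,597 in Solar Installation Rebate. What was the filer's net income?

$359,250

$3,597 is 3,597/5,500 of the full $5,500, so 1,903/5,500 of the $75,000 range has been used: income = $333,300 + $75,000 × 1,903/5,500 = $359,250.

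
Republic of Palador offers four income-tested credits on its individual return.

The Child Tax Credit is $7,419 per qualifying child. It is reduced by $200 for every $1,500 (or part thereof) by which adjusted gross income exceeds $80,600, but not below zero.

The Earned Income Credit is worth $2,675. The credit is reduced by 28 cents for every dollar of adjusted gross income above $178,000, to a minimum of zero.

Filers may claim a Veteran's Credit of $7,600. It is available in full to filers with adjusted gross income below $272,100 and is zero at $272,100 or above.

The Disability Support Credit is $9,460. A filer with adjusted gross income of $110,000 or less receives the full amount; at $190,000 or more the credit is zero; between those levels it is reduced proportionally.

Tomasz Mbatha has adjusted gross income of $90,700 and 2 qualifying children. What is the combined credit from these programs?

$33,173

Child Tax Credit: base = 2 × $7,419 = $14,838. income exceeds $80,600 by $10,100, which is 7 full-or-partial $1,500 increments; reduction = 7 × $200 = $1,400, leaving $13,438.
Earned Income Credit: $90,700 is at or below the $178,000 threshold, so the full $2,675 applies.
Veteran's Credit: $90,700 is below the $272,100 cutoff, so the full $7,600 applies.
Disability Support Credit: $90,700 is at or below the $110,000 threshold, so the full $9,460 applies.
Total: $13,438 + $2,675 + $7,600 + $9,460 = $33,173.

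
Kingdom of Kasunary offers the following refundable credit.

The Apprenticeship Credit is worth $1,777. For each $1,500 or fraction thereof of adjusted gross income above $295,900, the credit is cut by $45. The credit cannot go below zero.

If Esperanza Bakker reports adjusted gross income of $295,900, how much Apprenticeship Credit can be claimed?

Apprenticeship Credit: $295,900 is at or below the $295,900 threshold, so the full $1,777 applies.

$1,777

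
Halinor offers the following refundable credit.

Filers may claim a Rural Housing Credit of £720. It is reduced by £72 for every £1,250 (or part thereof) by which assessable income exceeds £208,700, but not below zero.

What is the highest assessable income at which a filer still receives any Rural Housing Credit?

After 9 increments the reduction is 9 × £72 = £648, leaving £72; one more increment wipes it out. Increment 9 ends at excess 9 × £1,250 = £11,250, so the highest qualifying income is £208,700 + £11,250 = £219,950.

£219,950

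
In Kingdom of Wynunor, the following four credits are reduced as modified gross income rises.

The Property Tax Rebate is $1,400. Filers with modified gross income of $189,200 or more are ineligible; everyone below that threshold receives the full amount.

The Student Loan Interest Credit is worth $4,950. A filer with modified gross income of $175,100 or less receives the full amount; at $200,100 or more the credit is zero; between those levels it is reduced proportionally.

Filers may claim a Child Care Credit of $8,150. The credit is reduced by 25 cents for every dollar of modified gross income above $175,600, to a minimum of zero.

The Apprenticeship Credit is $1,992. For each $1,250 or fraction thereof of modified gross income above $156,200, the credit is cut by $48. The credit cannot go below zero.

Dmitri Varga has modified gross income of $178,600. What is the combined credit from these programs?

$14,185

Property Tax Rebate: $178,600 is below the $189,200 cutoff, so the full $1,400 applies.
Student Loan Interest Credit: $178,600 is $3,500 into a $25,000 phase-out range, leaving 21,500/25,000 of the credit: $4,950 × 21,500/25,000 = $4,257.
Child Care Credit: 25% of the $3,000 excess over $175,600 is $750; credit = $8,150 − $750 = $7,400.
Apprenticeship Credit: income exceeds $156,200 by $22,400, which is 18 full-or-partial $1,250 increments; reduction = 18 × $48 = $864, leaving $1,128.
Total: $1,400 + $4,257 + $7,400 + $1,128 = $14,185.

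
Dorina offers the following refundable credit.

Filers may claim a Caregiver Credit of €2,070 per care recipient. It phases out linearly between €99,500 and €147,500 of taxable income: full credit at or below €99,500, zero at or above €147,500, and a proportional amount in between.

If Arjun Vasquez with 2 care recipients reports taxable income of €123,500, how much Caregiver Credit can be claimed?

€2,070

Caregiver Credit: base = 2 × €2,070 = €4,140. €123,500 is €24,000 into a €48,000 phase-out range, leaving 24,000/48,000 of the credit: €4,140 × 24,000/48,000 = €2,070.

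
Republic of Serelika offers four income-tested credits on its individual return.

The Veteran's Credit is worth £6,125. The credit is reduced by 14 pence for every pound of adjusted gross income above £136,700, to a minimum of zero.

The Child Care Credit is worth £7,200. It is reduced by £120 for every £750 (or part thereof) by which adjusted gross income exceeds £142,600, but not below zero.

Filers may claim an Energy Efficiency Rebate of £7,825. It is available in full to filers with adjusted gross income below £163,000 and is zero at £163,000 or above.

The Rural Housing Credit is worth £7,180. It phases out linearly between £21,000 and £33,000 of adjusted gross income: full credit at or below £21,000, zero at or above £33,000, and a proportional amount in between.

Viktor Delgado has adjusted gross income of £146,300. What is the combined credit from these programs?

£19,206

Veteran's Credit: 14% of the £9,600 excess over £136,700 is £1,344; credit = £6,125 − £1,344 = £4,781.
Child Care Credit: income exceeds £142,600 by £3,700, which is 5 full-or-partial £750 increments; reduction = 5 × £120 = £600, leaving £6,600.
Energy Efficiency Rebate: £146,300 is below the £163,000 cutoff, so the full £7,825 applies.
Rural Housing Credit: £146,300 is at or above £33,000, so the credit is £0.
Total: £4,781 + £6,600 + £7,825 + £0 = £19,206.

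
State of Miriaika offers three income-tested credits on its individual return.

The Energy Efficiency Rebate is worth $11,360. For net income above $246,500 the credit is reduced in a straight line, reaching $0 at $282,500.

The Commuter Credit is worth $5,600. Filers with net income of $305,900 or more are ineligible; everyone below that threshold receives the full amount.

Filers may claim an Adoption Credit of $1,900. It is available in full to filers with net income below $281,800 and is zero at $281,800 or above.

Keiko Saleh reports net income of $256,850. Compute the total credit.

Energy Efficiency Rebate: $256,850 is $10,350 into a $36,000 phase-out range, leaving 25,650/36,000 of the credit: $11,360 × 25,650/36,000 = $8,094.
Commuter Credit: $256,850 is below the $305,900 cutoff, so the full $5,600 applies.
Adoption Credit: $256,850 is below the $281,800 cutoff, so the full $1,900 applies.
Total: $8,094 + $5,600 + $1,900 = $15,594.

$15,594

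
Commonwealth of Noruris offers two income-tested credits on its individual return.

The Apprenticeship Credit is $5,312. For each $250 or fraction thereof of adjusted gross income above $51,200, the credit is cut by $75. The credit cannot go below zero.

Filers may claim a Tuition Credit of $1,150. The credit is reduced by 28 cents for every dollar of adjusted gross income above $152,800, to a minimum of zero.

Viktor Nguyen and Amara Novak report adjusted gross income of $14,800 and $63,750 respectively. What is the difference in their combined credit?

$3,825

Viktor ($14,800): Apprenticeship Credit: $14,800 is at or below the $51,200 threshold, so the full $5,312 applies. Tuition Credit: $14,800 is at or below the $152,800 threshold, so the full $1,150 applies. total $5,312 + $1,150 = $6,462
Amara ($63,750): Apprenticeship Credit: income exceeds $51,200 by $12,550, which is 51 full-or-partial $250 increments; reduction = 51 × $75 = $3,825, leaving $1,487. Tuition Credit: $63,750 is at or below the $152,800 threshold, so the full $1,150 applies. total $1,487 + $1,150 = $2,637
Difference: |$6,462 − $2,637| = $3,825.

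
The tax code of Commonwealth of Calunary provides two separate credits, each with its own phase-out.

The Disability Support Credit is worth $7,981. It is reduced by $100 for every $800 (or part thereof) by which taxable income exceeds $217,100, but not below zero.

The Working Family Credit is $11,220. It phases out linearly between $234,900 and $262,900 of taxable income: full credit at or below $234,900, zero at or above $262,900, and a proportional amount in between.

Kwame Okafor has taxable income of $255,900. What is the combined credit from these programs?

Disability Support Credit: income exceeds $217,100 by $38,800, which is 49 full-or-partial $800 increments; reduction = 49 × $100 = $4,900, leaving $3,081.
Working Family Credit: $255,900 is $21,000 into a $28,000 phase-out range, leaving 7,000/28,000 of the credit: $11,220 × 7,000/28,000 = $2,805.
Total: $3,081 + $2,805 = $5,886.

$5,886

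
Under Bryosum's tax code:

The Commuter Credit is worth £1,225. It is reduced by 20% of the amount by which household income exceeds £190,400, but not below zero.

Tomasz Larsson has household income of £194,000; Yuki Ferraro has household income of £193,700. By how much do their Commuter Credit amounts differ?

£60

Tomasz (£194,000): Commuter Credit: 20% of the £3,600 excess over £190,400 is £720; credit = £1,225 − £720 = £505.
Yuki (£193,700): Commuter Credit: 20% of the £3,300 excess over £190,400 is £660; credit = £1,225 − £660 = £565.
Difference: |£505 − £565| = £60.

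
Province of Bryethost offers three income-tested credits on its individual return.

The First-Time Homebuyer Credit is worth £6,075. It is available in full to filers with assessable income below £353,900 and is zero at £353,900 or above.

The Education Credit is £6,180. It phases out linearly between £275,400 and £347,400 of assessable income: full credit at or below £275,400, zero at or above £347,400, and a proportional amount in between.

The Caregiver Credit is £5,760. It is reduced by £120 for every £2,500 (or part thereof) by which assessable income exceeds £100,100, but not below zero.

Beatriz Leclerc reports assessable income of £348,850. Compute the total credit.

First-Time Homebuyer Credit: £348,850 is below the £353,900 cutoff, so the full £6,075 applies.
Education Credit: £348,850 is at or above £347,400, so the credit is £0.
Caregiver Credit: income exceeds £100,100 by £248,750 → 100 increments × £120 = £12,000 ≥ base, so the credit is £0.
Total: £6,075 + £0 + £0 = £6,075.

£6,075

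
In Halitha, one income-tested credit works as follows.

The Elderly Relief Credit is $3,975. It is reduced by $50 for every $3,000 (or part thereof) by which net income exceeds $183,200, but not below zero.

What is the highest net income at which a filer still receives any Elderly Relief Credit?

After 79 increments the reduction is 79 × $50 = $3,950, leaving $25; one more increment wipes it out. Increment 79 ends at excess 79 × $3,000 = $237,000, so the highest qualifying income is $183,200 + $237,000 = $420,200.

$420,200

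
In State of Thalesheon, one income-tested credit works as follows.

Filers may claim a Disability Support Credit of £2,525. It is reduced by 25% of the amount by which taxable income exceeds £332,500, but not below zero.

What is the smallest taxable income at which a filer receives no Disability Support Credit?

£342,600

The credit falls by 25% of each pound above £332,500, so it reaches zero when the excess is £2,525 / 25% = £10,100: income = £332,500 + £10,100 = £342,600.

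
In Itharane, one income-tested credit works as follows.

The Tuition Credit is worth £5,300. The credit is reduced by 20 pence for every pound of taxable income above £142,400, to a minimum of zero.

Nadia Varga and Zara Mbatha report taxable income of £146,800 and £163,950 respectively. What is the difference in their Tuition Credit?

Nadia (£146,800): Tuition Credit: 20% of the £4,400 excess over £142,400 is £880; credit = £5,300 − £880 = £4,420.
Zara (£163,950): Tuition Credit: 20% of the £21,550 excess over £142,400 is £4,310; credit = £5,300 − £4,310 = £990.
Difference: |£4,420 − £990| = £3,430.

£3,430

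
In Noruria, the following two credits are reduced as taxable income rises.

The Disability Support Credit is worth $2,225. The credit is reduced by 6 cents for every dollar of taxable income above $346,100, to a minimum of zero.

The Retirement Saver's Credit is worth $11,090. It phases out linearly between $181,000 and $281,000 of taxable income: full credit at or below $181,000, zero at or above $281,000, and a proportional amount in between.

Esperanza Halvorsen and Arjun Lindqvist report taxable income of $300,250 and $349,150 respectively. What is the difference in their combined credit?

$183

Esperanza ($300,250): Disability Support Credit: $300,250 is at or below the $346,100 threshold, so the full $2,225 applies. Retirement Saver's Credit: $300,250 is at or above $281,000, so the credit is $0. total $2,225 + $0 = $2,225
Arjun ($349,150): Disability Support Credit: 6% of the $3,050 excess over $346,100 is $183; credit = $2,225 − $183 = $2,042. Retirement Saver's Credit: $349,150 is at or above $281,000, so the credit is $0. total $2,042 + $0 = $2,042
Difference: |$2,225 − $2,042| = $183.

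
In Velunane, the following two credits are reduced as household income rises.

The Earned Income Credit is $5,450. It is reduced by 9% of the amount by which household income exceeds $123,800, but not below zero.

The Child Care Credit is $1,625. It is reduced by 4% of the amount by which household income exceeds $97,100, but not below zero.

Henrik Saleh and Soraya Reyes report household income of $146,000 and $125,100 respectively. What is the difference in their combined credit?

$2,386

Henrik ($146,000): Earned Income Credit: 9% of the $22,200 excess over $123,800 is $1,998; credit = $5,450 − $1,998 = $3,452. Child Care Credit: 4% of the $48,900 excess over $97,100 is $1,956 ≥ base, so the credit is $0. total $3,452 + $0 = $3,452
Soraya ($125,100): Earned Income Credit: 9% of the $1,300 excess over $123,800 is $117; credit = $5,450 − $117 = $5,333. Child Care Credit: 4% of the $28,000 excess over $97,100 is $1,120; credit = $1,625 − $1,120 = $505. total $5,333 + $505 = $5,838
Difference: |$3,452 − $5,838| = $2,386.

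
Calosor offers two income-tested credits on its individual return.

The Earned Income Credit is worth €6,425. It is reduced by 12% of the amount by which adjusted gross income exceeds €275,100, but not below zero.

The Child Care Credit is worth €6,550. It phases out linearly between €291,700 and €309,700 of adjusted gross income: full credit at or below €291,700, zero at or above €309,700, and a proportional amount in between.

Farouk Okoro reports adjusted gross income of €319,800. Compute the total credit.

€1,061

Earned Income Credit: 12% of the €44,700 excess over €275,100 is €5,364; credit = €6,425 − €5,364 = €1,061.
Child Care Credit: €319,800 is at or above €309,700, so the credit is €0.
Total: €1,061 + €0 = €1,061.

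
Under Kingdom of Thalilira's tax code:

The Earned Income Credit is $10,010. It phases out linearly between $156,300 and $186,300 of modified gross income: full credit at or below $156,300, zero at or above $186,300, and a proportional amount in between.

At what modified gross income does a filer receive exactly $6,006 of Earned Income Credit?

$6,006 is 6,006/10,010 of the full $10,010, so 4,004/10,010 of the $30,000 range has been used: income = $156,300 + $30,000 × 4,004/10,010 = $168,300.

$168,300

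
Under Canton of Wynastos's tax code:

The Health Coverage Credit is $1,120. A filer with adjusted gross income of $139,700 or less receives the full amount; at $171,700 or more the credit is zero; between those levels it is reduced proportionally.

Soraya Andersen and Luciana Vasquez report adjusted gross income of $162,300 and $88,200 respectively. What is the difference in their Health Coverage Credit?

$791

Soraya ($162,300): Health Coverage Credit: $162,300 is $22,600 into a $32,000 phase-out range, leaving 9,400/32,000 of the credit: $1,120 × 9,400/32,000 = $329.
Luciana ($88,200): Health Coverage Credit: $88,200 is at or below the $139,700 threshold, so the full $1,120 applies.
Difference: |$329 − $1,120| = $791.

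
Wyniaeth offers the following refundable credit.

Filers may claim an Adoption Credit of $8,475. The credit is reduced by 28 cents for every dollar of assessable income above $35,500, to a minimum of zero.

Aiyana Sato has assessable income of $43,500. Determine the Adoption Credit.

Adoption Credit: 28% of the $8,000 excess over $35,500 is $2,240; credit = $8,475 − $2,240 = $6,235.

$6,235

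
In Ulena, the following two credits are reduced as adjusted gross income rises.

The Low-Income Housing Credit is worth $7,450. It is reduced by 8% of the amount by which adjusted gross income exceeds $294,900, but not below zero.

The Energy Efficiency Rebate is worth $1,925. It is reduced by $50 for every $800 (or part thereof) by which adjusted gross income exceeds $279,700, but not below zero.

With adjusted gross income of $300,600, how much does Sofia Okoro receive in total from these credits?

$7,569

Low-Income Housing Credit: 8% of the $5,700 excess over $294,900 is $456; credit = $7,450 − $456 = $6,994.
Energy Efficiency Rebate: income exceeds $279,700 by $20,900, which is 27 full-or-partial $800 increments; reduction = 27 × $50 = $1,350, leaving $575.
Total: $6,994 + $575 = $7,569.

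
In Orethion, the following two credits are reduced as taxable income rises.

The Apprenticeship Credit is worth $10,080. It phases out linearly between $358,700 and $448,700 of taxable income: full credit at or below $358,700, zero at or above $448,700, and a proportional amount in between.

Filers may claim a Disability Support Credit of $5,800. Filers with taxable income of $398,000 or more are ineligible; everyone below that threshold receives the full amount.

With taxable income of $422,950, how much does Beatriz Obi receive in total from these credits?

$2,884

Apprenticeship Credit: $422,950 is $64,250 into a $90,000 phase-out range, leaving 25,750/90,000 of the credit: $10,080 × 25,750/90,000 = $2,884.
Disability Support Credit: $422,950 meets or exceeds the $398,000 cutoff, so the credit is $0.
Total: $2,884 + $0 = $2,884.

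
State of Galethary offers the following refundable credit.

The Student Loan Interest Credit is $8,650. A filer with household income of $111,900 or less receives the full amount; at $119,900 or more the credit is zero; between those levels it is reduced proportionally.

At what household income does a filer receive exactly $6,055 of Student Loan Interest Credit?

$6,055 is 6,055/8,650 of the full $8,650, so 2,595/8,650 of the $8,000 range has been used: income = $111,900 + $8,000 × 2,595/8,650 = $114,300.

$114,300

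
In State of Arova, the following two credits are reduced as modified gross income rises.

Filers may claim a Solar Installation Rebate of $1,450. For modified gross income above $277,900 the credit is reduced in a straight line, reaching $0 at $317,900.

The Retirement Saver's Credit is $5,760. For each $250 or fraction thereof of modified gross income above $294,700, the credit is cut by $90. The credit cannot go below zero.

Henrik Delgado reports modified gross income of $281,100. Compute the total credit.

$7,094

Solar Installation Rebate: $281,100 is $3,200 into a $40,000 phase-out range, leaving 36,800/40,000 of the credit: $1,450 × 36,800/40,000 = $1,334.
Retirement Saver's Credit: $281,100 is at or below the $294,700 threshold, so the full $5,760 applies.
Total: $1,334 + $5,760 = $7,094.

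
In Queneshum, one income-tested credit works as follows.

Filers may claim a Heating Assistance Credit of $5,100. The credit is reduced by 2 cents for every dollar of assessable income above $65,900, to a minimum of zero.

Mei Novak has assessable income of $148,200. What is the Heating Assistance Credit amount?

$3,454

Heating Assistance Credit: 2% of the $82,300 excess over $65,900 is $1,646; credit = $5,100 − $1,646 = $3,454.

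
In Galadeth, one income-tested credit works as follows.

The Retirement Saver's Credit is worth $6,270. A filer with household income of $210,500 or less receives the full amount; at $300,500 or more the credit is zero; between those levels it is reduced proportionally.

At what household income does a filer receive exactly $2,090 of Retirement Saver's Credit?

$270,500

$2,090 is 2,090/6,270 of the full $6,270, so 4,180/6,270 of the $90,000 range has been used: income = $210,500 + $90,000 × 4,180/6,270 = $270,500.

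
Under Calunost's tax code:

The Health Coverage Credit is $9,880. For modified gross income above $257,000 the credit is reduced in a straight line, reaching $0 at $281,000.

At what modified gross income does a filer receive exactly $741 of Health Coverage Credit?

$741 is 741/9,880 of the full $9,880, so 9,139/9,880 of the $24,000 range has been used: income = $257,000 + $24,000 × 9,139/9,880 = $279,200.

$279,200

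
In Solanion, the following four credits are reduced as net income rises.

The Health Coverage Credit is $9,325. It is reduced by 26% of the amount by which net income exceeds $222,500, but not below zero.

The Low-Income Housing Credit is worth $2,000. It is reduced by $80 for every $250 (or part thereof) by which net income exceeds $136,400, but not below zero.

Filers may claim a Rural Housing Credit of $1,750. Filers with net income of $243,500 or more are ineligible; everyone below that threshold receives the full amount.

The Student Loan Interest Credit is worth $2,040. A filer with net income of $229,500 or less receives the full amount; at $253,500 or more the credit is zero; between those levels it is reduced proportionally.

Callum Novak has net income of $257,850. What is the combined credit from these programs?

Health Coverage Credit: 26% of the $35,350 excess over $222,500 is $9,191; credit = $9,325 − $9,191 = $134.
Low-Income Housing Credit: income exceeds $136,400 by $121,450 → 486 increments × $80 = $38,880 ≥ base, so the credit is $0.
Rural Housing Credit: $257,850 meets or exceeds the $243,500 cutoff, so the credit is $0.
Student Loan Interest Credit: $257,850 is at or above $253,500, so the credit is $0.
Total: $134 + $0 + $0 + $0 = $134.

$134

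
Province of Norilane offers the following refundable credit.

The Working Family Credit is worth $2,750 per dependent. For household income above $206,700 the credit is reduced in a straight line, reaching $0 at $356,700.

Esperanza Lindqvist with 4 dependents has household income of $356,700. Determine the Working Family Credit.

Working Family Credit: base = 4 × $2,750 = $11,000. $356,700 is at or above $356,700, so the credit is $0.

$0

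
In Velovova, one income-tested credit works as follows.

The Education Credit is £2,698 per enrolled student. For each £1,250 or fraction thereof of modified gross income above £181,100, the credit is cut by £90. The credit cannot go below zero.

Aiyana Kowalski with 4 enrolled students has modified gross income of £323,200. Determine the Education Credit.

£532

Education Credit: base = 4 × £2,698 = £10,792. income exceeds £181,100 by £142,100, which is 114 full-or-partial £1,250 increments; reduction = 114 × £90 = £10,260, leaving £532.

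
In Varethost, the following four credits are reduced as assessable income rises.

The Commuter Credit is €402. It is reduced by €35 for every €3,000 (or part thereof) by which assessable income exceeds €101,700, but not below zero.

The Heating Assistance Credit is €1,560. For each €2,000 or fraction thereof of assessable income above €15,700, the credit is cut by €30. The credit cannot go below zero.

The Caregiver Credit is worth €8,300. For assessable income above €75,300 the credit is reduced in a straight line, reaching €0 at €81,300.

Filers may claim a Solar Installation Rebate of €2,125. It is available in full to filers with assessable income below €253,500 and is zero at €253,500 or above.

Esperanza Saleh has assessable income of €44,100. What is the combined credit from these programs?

€11,937

Commuter Credit: €44,100 is at or below the €101,700 threshold, so the full €402 applies.
Heating Assistance Credit: income exceeds €15,700 by €28,400, which is 15 full-or-partial €2,000 increments; reduction = 15 × €30 = €450, leaving €1,110.
Caregiver Credit: €44,100 is at or below the €75,300 threshold, so the full €8,300 applies.
Solar Installation Rebate: €44,100 is below the €253,500 cutoff, so the full €2,125 applies.
Total: €402 + €1,110 + €8,300 + €2,125 = €11,937.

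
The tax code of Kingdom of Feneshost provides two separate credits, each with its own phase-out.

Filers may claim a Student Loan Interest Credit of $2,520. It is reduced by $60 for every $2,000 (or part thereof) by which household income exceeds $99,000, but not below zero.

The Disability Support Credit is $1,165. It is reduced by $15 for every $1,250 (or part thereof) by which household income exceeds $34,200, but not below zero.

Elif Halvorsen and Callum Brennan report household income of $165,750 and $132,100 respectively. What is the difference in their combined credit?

Elif ($165,750): Student Loan Interest Credit: income exceeds $99,000 by $66,750, which is 34 full-or-partial $2,000 increments; reduction = 34 × $60 = $2,040, leaving $480. Disability Support Credit: income exceeds $34,200 by $131,550 → 106 increments × $15 = $1,590 ≥ base, so the credit is $0. total $480 + $0 = $480
Callum ($132,100): Student Loan Interest Credit: income exceeds $99,000 by $33,100, which is 17 full-or-partial $2,000 increments; reduction = 17 × $60 = $1,020, leaving $1,500. Disability Support Credit: income exceeds $34,200 by $97,900 → 79 increments × $15 = $1,185 ≥ base, so the credit is $0. total $1,500 + $0 = $1,500
Difference: |$480 − $1,500| = $1,020.

$1,020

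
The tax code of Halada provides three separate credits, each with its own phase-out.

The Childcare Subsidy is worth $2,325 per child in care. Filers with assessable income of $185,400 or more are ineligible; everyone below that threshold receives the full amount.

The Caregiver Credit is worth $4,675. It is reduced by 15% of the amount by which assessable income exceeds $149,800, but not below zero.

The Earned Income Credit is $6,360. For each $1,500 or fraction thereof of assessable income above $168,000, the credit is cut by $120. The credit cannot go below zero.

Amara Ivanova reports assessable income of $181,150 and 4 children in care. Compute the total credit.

Childcare Subsidy: base = 4 × $2,325 = $9,300. $181,150 is below the $185,400 cutoff, so the full $9,300 applies.
Caregiver Credit: 15% of the $31,350 excess over $149,800 is $4,702.50 ≥ base, so the credit is $0.
Earned Income Credit: income exceeds $168,000 by $13,150, which is 9 full-or-partial $1,500 increments; reduction = 9 × $120 = $1,080, leaving $5,280.
Total: $9,300 + $0 + $5,280 = $14,580.

$14,580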